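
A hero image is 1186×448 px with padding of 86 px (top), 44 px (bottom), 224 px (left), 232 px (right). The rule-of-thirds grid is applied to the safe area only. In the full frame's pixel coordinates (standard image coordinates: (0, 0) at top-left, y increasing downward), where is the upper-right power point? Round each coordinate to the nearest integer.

Content width = 1186 − 224 − 232 = 730 px; content height = 448 − 86 − 44 = 318 px.
Upper-right is two-thirds across and one-third down within the safe area.
x = 224 + 2 × 730/3 = 224 + 486.67 ≈ 711
y = 86 + 1 × 318/3 = 86 + 106.00 ≈ 192

(711, 192)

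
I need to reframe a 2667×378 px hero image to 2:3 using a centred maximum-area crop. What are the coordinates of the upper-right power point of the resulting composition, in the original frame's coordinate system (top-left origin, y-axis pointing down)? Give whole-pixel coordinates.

(1376, 126)

2667/378 > 2/3, so the 2:3 crop keeps the full height 378 and trims width to 378 × 2/3 = 252.00 px.
Left offset = (2667 − 252.00)/2 = 1207.50 px; top offset = 0.
Upper-right is two-thirds across and one-third down within the crop:
x = 1207.50 + 2 × 252.00/3 ≈ 1376; y = 0.00 + 1 × 378.00/3 ≈ 126.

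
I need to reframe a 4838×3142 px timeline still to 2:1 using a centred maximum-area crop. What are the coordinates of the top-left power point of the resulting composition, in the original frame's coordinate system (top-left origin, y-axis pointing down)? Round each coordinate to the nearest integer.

4838/3142 < 2/1, so the 2:1 crop keeps the full width 4838 and trims height to 4838 × 1/2 = 2419.00 px.
Top offset = (3142 − 2419.00)/2 = 361.50 px; left offset = 0.
Top-left is one-third across and one-third down within the crop:
x = 0.00 + 1 × 4838.00/3 ≈ 1613; y = 361.50 + 1 × 2419.00/3 ≈ 1168.

x = 1613 px, y = 1168 px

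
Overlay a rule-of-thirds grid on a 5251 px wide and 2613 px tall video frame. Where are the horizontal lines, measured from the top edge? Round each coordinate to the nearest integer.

y = 871 px and y = 1742 px

2613 / 3 = 871, so the horizontal lines sit at one and two thirds of 2613.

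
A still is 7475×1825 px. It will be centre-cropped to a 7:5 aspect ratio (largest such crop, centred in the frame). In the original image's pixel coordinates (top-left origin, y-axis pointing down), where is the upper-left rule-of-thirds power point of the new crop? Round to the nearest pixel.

x = 3312 px, y = 608 px

7475/1825 > 7/5, so the 7:5 crop keeps the full height 1825 and trims width to 1825 × 7/5 = 2555.00 px.
Left offset = (7475 − 2555.00)/2 = 2460.00 px; top offset = 0.
Upper-left is one-third across and one-third down within the crop:
x = 2460.00 + 1 × 2555.00/3 ≈ 3312; y = 0.00 + 1 × 1825.00/3 ≈ 608.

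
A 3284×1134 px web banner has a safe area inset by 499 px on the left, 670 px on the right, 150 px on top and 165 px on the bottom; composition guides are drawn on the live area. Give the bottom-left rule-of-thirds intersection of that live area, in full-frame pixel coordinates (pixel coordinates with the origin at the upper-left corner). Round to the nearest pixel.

x = 1204 px, y = 696 px

Content width = 3284 − 499 − 670 = 2115 px; content height = 1134 − 150 − 165 = 819 px.
Bottom-left is one-third across and two-thirds down within the live area.
x = 499 + 1 × 2115/3 = 499 + 705.00 ≈ 1204
y = 150 + 2 × 819/3 = 150 + 546.00 ≈ 696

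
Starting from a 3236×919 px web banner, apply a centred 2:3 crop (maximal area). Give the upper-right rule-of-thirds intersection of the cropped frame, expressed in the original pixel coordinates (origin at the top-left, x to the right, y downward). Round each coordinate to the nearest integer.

3236/919 > 2/3, so the 2:3 crop keeps the full height 919 and trims width to 919 × 2/3 = 612.67 px.
Left offset = (3236 − 612.67)/2 = 1311.67 px; top offset = 0.
Upper-right is two-thirds across and one-third down within the crop:
x = 1311.67 + 2 × 612.67/3 ≈ 1720; y = 0.00 + 1 × 919.00/3 ≈ 306.

(1720, 306)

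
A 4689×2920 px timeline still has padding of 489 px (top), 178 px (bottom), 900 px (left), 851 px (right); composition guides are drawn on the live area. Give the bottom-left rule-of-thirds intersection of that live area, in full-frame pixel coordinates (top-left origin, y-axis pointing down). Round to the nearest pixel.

Content width = 4689 − 900 − 851 = 2938 px; content height = 2920 − 489 − 178 = 2253 px.
Bottom-left is one-third across and two-thirds down within the live area.
x = 900 + 1 × 2938/3 = 900 + 979.33 ≈ 1879
y = 489 + 2 × 2253/3 = 489 + 1502.00 ≈ 1991

(1879, 1991)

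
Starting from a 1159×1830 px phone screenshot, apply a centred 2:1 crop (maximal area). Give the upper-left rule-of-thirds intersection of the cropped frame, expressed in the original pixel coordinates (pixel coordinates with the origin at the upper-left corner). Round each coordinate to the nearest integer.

(386, 818)

1159/1830 < 2/1, so the 2:1 crop keeps the full width 1159 and trims height to 1159 × 1/2 = 579.50 px.
Top offset = (1830 − 579.50)/2 = 625.25 px; left offset = 0.
Upper-left is one-third across and one-third down within the crop:
x = 0.00 + 1 × 1159.00/3 ≈ 386; y = 625.25 + 1 × 579.50/3 ≈ 818.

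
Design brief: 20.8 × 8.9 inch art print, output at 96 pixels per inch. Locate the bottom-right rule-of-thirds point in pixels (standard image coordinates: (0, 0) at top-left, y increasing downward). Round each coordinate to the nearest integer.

In pixels the canvas is 20.8 × 96 = 1996.8 wide and 8.9 × 96 = 854.4 tall.
The bottom-right point is two-thirds across and two-thirds down:
x = 2 × 1996.8/3 ≈ 1331; y = 2 × 854.4/3 ≈ 570.

x = 1331 px, y = 570 px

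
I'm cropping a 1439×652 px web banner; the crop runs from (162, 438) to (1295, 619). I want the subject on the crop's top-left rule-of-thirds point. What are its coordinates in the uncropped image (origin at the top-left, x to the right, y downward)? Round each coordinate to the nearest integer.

Crop width = 1295 − 162 = 1133 px; one third is 377.67 px.
Crop height = 619 − 438 = 181 px; one third is 60.33 px.
The top-left point is one-third across and one-third down within the crop:
x = 162 + 1 × 377.67 ≈ 540; y = 438 + 1 × 60.33 ≈ 498.

(540, 498)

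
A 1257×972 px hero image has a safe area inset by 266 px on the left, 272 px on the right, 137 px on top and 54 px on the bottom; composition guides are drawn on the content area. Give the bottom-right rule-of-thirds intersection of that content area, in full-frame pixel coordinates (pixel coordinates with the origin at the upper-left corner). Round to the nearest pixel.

(745, 658)

Content width = 1257 − 266 − 272 = 719 px; content height = 972 − 137 − 54 = 781 px.
Bottom-right is two-thirds across and two-thirds down within the content area.
x = 266 + 2 × 719/3 = 266 + 479.33 ≈ 745
y = 137 + 2 × 781/3 = 137 + 520.67 ≈ 658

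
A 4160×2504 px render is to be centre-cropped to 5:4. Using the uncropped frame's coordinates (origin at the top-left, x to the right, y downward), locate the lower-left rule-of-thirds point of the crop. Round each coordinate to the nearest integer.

(1558, 1669)

4160/2504 > 5/4, so the 5:4 crop keeps the full height 2504 and trims width to 2504 × 5/4 = 3130.00 px.
Left offset = (4160 − 3130.00)/2 = 515.00 px; top offset = 0.
Lower-left is one-third across and two-thirds down within the crop:
x = 515.00 + 1 × 3130.00/3 ≈ 1558; y = 0.00 + 2 × 2504.00/3 ≈ 1669.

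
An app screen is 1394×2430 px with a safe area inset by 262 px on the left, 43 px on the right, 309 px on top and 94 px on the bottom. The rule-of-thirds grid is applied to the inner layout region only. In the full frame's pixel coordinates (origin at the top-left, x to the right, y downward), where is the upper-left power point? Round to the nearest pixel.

Content width = 1394 − 262 − 43 = 1089 px; content height = 2430 − 309 − 94 = 2027 px.
Upper-left is one-third across and one-third down within the inner layout region.
x = 262 + 1 × 1089/3 = 262 + 363.00 ≈ 625
y = 309 + 1 × 2027/3 = 309 + 675.67 ≈ 985

(625, 985)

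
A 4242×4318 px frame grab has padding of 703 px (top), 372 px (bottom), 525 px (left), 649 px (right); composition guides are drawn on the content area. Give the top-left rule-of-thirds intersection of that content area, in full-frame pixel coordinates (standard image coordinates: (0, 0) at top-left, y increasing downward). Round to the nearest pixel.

Content width = 4242 − 525 − 649 = 3068 px; content height = 4318 − 703 − 372 = 3243 px.
Top-left is one-third across and one-third down within the content area.
x = 525 + 1 × 3068/3 = 525 + 1022.67 ≈ 1548
y = 703 + 1 × 3243/3 = 703 + 1081.00 ≈ 1784

(1548, 1784)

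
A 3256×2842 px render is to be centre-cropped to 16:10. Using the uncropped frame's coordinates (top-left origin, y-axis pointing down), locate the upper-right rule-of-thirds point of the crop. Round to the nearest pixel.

3256/2842 < 16/10, so the 16:10 crop keeps the full width 3256 and trims height to 3256 × 10/16 = 2035.00 px.
Top offset = (2842 − 2035.00)/2 = 403.50 px; left offset = 0.
Upper-right is two-thirds across and one-third down within the crop:
x = 0.00 + 2 × 3256.00/3 ≈ 2171; y = 403.50 + 1 × 2035.00/3 ≈ 1082.

(2171, 1082)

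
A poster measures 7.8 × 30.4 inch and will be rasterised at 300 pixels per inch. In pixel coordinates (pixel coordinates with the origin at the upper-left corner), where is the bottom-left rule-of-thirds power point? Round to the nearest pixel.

x = 780 px, y = 6080 px

In pixels the canvas is 7.8 × 300 = 2340 wide and 30.4 × 300 = 9120 tall.
The bottom-left point is one-third across and two-thirds down:
x = 1 × 2340/3 ≈ 780; y = 2 × 9120/3 ≈ 6080.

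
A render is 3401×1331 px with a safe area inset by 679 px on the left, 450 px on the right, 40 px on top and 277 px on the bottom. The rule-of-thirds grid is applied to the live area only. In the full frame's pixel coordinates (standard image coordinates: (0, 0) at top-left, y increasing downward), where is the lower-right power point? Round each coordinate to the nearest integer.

x = 2194 px, y = 716 px

Content width = 3401 − 679 − 450 = 2272 px; content height = 1331 − 40 − 277 = 1014 px.
Lower-right is two-thirds across and two-thirds down within the live area.
x = 679 + 2 × 2272/3 = 679 + 1514.67 ≈ 2194
y = 40 + 2 × 1014/3 = 40 + 676.00 ≈ 716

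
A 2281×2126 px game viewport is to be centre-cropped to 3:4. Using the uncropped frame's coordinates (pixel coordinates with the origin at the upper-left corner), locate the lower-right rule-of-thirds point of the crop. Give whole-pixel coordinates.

x = 1406 px, y = 1417 px

2281/2126 > 3/4, so the 3:4 crop keeps the full height 2126 and trims width to 2126 × 3/4 = 1594.50 px.
Left offset = (2281 − 1594.50)/2 = 343.25 px; top offset = 0.
Lower-right is two-thirds across and two-thirds down within the crop:
x = 343.25 + 2 × 1594.50/3 ≈ 1406; y = 0.00 + 2 × 2126.00/3 ≈ 1417.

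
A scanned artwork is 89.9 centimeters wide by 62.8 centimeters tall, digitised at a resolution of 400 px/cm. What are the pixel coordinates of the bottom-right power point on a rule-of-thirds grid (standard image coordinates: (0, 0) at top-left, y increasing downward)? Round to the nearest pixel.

(23973, 16747)

In pixels the canvas is 89.9 × 400 = 35960 wide and 62.8 × 400 = 25120 tall.
The bottom-right point is two-thirds across and two-thirds down:
x = 2 × 35960/3 ≈ 23973; y = 2 × 25120/3 ≈ 16747.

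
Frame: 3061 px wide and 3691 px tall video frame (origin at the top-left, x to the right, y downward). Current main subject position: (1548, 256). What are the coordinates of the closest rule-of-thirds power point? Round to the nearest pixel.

x = 2041 px, y = 1230 px

Third lines: x ∈ {1020, 2041}, y ∈ {1230, 2461}.
1548 is closer to x = 2041; 256 is closer to y = 1230.
So the nearest intersection is the upper-right power point.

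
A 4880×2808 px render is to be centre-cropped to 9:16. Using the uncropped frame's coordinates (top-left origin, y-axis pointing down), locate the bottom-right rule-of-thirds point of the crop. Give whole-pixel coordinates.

(2703, 1872)

4880/2808 > 9/16, so the 9:16 crop keeps the full height 2808 and trims width to 2808 × 9/16 = 1579.50 px.
Left offset = (4880 − 1579.50)/2 = 1650.25 px; top offset = 0.
Bottom-right is two-thirds across and two-thirds down within the crop:
x = 1650.25 + 2 × 1579.50/3 ≈ 2703; y = 0.00 + 2 × 2808.00/3 ≈ 1872.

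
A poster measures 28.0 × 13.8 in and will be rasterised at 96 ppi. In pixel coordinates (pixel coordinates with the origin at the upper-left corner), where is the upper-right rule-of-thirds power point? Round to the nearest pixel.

x = 1792 px, y = 442 px

In pixels the canvas is 28.0 × 96 = 2688 wide and 13.8 × 96 = 1324.8 tall.
The upper-right point is two-thirds across and one-third down:
x = 2 × 2688/3 ≈ 1792; y = 1 × 1324.8/3 ≈ 442.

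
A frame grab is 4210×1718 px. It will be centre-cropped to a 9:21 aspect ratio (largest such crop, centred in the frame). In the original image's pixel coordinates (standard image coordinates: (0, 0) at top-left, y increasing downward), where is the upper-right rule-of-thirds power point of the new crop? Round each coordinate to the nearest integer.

4210/1718 > 9/21, so the 9:21 crop keeps the full height 1718 and trims width to 1718 × 9/21 = 736.29 px.
Left offset = (4210 − 736.29)/2 = 1736.86 px; top offset = 0.
Upper-right is two-thirds across and one-third down within the crop:
x = 1736.86 + 2 × 736.29/3 ≈ 2228; y = 0.00 + 1 × 1718.00/3 ≈ 573.

(2228, 573)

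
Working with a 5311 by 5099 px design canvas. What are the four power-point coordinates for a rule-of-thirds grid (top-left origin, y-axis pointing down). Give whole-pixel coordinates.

(1770, 1700), (3541, 1700), (1770, 3399), (3541, 3399)

One third of 5311 is 1770.33; one third of 5099 is 1699.67.
Vertical third lines at x = 1770 and x = 3541; horizontal third lines at y = 1700 and y = 3399.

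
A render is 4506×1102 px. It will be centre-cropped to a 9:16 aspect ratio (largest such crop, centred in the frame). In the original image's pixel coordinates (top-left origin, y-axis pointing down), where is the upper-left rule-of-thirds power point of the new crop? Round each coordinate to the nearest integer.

(2150, 367)

4506/1102 > 9/16, so the 9:16 crop keeps the full height 1102 and trims width to 1102 × 9/16 = 619.88 px.
Left offset = (4506 − 619.88)/2 = 1943.06 px; top offset = 0.
Upper-left is one-third across and one-third down within the crop:
x = 1943.06 + 1 × 619.88/3 ≈ 2150; y = 0.00 + 1 × 1102.00/3 ≈ 367.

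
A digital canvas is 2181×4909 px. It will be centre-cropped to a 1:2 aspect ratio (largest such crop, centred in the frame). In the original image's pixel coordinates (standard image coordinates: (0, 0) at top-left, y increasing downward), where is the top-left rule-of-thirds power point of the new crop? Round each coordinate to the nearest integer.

2181/4909 < 1/2, so the 1:2 crop keeps the full width 2181 and trims height to 2181 × 2/1 = 4362.00 px.
Top offset = (4909 − 4362.00)/2 = 273.50 px; left offset = 0.
Top-left is one-third across and one-third down within the crop:
x = 0.00 + 1 × 2181.00/3 ≈ 727; y = 273.50 + 1 × 4362.00/3 ≈ 1728.

x = 727 px, y = 1728 px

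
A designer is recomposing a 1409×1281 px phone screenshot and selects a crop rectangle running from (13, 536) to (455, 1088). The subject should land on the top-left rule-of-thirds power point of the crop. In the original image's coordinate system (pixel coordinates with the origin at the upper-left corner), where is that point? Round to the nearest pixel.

(160, 720)

Crop width = 455 − 13 = 442 px; one third is 147.33 px.
Crop height = 1088 − 536 = 552 px; one third is 184.00 px.
The top-left point is one-third across and one-third down within the crop:
x = 13 + 1 × 147.33 ≈ 160; y = 536 + 1 × 184.00 ≈ 720.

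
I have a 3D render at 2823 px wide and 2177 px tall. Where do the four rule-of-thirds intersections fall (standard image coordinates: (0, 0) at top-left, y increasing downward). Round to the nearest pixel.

(941, 726), (1882, 726), (941, 1451), (1882, 1451)

One third of 2823 is 941; one third of 2177 is 725.67.
Vertical third lines at x = 941 and x = 1882; horizontal third lines at y = 726 and y = 1451.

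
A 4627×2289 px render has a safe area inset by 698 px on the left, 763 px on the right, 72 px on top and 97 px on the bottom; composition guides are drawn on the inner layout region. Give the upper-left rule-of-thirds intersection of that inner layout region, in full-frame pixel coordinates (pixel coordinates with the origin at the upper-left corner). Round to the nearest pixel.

Content width = 4627 − 698 − 763 = 3166 px; content height = 2289 − 72 − 97 = 2120 px.
Upper-left is one-third across and one-third down within the inner layout region.
x = 698 + 1 × 3166/3 = 698 + 1055.33 ≈ 1753
y = 72 + 1 × 2120/3 = 72 + 706.67 ≈ 779

x = 1753 px, y = 779 px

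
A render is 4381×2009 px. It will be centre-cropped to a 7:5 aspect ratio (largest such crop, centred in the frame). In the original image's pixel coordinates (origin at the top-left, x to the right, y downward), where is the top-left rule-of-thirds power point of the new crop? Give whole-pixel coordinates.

(1722, 670)

4381/2009 > 7/5, so the 7:5 crop keeps the full height 2009 and trims width to 2009 × 7/5 = 2812.60 px.
Left offset = (4381 − 2812.60)/2 = 784.20 px; top offset = 0.
Top-left is one-third across and one-third down within the crop:
x = 784.20 + 1 × 2812.60/3 ≈ 1722; y = 0.00 + 1 × 2009.00/3 ≈ 670.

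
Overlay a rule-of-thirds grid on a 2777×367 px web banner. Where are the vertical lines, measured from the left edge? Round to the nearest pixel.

926 px and 1851 px

2777 / 3 = 925.67, so the vertical lines sit at one and two thirds of 2777.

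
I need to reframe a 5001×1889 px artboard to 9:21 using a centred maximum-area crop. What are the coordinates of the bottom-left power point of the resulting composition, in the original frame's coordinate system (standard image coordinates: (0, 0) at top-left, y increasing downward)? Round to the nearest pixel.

(2366, 1259)

5001/1889 > 9/21, so the 9:21 crop keeps the full height 1889 and trims width to 1889 × 9/21 = 809.57 px.
Left offset = (5001 − 809.57)/2 = 2095.71 px; top offset = 0.
Bottom-left is one-third across and two-thirds down within the crop:
x = 2095.71 + 1 × 809.57/3 ≈ 2366; y = 0.00 + 2 × 1889.00/3 ≈ 1259.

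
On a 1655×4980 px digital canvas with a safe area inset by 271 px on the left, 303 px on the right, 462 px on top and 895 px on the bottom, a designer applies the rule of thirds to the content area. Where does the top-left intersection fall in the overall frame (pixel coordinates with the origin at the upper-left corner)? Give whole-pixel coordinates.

Content width = 1655 − 271 − 303 = 1081 px; content height = 4980 − 462 − 895 = 3623 px.
Top-left is one-third across and one-third down within the content area.
x = 271 + 1 × 1081/3 = 271 + 360.33 ≈ 631
y = 462 + 1 × 3623/3 = 462 + 1207.67 ≈ 1670

x = 631 px, y = 1670 px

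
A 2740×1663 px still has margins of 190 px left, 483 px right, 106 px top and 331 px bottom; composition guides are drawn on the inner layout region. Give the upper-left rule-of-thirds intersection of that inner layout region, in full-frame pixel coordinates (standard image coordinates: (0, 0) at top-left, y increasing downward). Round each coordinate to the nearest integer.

(879, 515)

Content width = 2740 − 190 − 483 = 2067 px; content height = 1663 − 106 − 331 = 1226 px.
Upper-left is one-third across and one-third down within the inner layout region.
x = 190 + 1 × 2067/3 = 190 + 689.00 ≈ 879
y = 106 + 1 × 1226/3 = 106 + 408.67 ≈ 515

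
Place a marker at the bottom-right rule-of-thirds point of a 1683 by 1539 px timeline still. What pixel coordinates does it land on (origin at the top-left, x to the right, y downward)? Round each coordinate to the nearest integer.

The bottom-right point sits two-thirds of the way across and two-thirds of the way down.
x = 2 × 1683/3 ≈ 1122; y = 2 × 1539/3 ≈ 1026.

(1122, 1026)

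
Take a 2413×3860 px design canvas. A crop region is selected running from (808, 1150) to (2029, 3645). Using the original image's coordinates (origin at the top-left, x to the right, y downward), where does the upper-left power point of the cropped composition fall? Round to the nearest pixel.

(1215, 1982)

Crop width = 2029 − 808 = 1221 px; one third is 407.00 px.
Crop height = 3645 − 1150 = 2495 px; one third is 831.67 px.
The upper-left point is one-third across and one-third down within the crop:
x = 808 + 1 × 407.00 ≈ 1215; y = 1150 + 1 × 831.67 ≈ 1982.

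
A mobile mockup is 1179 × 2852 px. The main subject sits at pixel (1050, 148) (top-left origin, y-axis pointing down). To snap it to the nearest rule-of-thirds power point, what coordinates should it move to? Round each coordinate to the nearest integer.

Third lines: x ∈ {393, 786}, y ∈ {951, 1901}.
1050 is closer to x = 786; 148 is closer to y = 951.
So the nearest intersection is the upper-right power point.

x = 786 px, y = 951 px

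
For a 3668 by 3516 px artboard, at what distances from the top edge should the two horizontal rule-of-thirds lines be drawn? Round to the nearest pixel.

1172 px and 2344 px

3516 / 3 = 1172, so the horizontal lines sit at one and two thirds of 3516.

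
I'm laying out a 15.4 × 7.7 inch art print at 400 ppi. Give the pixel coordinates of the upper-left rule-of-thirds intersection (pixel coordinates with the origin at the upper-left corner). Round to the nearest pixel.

In pixels the canvas is 15.4 × 400 = 6160 wide and 7.7 × 400 = 3080 tall.
The upper-left point is one-third across and one-third down:
x = 1 × 6160/3 ≈ 2053; y = 1 × 3080/3 ≈ 1027.

x = 2053 px, y = 1027 px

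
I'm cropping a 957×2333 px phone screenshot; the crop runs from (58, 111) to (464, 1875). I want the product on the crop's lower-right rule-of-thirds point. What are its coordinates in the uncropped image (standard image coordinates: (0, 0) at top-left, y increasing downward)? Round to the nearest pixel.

Crop width = 464 − 58 = 406 px; one third is 135.33 px.
Crop height = 1875 − 111 = 1764 px; one third is 588.00 px.
The lower-right point is two-thirds across and two-thirds down within the crop:
x = 58 + 2 × 135.33 ≈ 329; y = 111 + 2 × 588.00 ≈ 1287.

(329, 1287)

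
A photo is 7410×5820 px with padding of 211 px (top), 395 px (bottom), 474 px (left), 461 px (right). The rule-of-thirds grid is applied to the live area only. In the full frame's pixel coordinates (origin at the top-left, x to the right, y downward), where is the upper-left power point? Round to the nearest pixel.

(2632, 1949)

Content width = 7410 − 474 − 461 = 6475 px; content height = 5820 − 211 − 395 = 5214 px.
Upper-left is one-third across and one-third down within the live area.
x = 474 + 1 × 6475/3 = 474 + 2158.33 ≈ 2632
y = 211 + 1 × 5214/3 = 211 + 1738.00 ≈ 1949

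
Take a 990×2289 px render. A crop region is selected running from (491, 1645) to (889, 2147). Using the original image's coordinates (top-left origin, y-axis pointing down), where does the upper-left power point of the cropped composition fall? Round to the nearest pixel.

Crop width = 889 − 491 = 398 px; one third is 132.67 px.
Crop height = 2147 − 1645 = 502 px; one third is 167.33 px.
The upper-left point is one-third across and one-third down within the crop:
x = 491 + 1 × 132.67 ≈ 624; y = 1645 + 1 × 167.33 ≈ 1812.

(624, 1812)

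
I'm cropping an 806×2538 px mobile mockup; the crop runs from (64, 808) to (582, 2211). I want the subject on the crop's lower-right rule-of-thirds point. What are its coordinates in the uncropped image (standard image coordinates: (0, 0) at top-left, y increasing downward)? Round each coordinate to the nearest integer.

Crop width = 582 − 64 = 518 px; one third is 172.67 px.
Crop height = 2211 − 808 = 1403 px; one third is 467.67 px.
The lower-right point is two-thirds across and two-thirds down within the crop:
x = 64 + 2 × 172.67 ≈ 409; y = 808 + 2 × 467.67 ≈ 1743.

x = 409 px, y = 1743 px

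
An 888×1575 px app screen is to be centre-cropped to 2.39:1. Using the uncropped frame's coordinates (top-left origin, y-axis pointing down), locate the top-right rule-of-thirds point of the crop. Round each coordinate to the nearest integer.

x = 592 px, y = 726 px

888/1575 < 2.39/1, so the 2.39:1 crop keeps the full width 888 and trims height to 888 × 1/2.39 = 371.55 px.
Top offset = (1575 − 371.55)/2 = 601.73 px; left offset = 0.
Top-right is two-thirds across and one-third down within the crop:
x = 0.00 + 2 × 888.00/3 ≈ 592; y = 601.73 + 1 × 371.55/3 ≈ 726.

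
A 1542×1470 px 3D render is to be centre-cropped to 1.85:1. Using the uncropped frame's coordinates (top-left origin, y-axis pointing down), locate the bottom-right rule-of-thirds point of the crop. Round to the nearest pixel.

1542/1470 < 1.85/1, so the 1.85:1 crop keeps the full width 1542 and trims height to 1542 × 1/1.85 = 833.51 px.
Top offset = (1470 − 833.51)/2 = 318.24 px; left offset = 0.
Bottom-right is two-thirds across and two-thirds down within the crop:
x = 0.00 + 2 × 1542.00/3 ≈ 1028; y = 318.24 + 2 × 833.51/3 ≈ 874.

(1028, 874)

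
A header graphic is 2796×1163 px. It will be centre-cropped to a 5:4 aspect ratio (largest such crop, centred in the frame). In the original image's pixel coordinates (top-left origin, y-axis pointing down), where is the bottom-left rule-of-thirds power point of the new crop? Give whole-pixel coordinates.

2796/1163 > 5/4, so the 5:4 crop keeps the full height 1163 and trims width to 1163 × 5/4 = 1453.75 px.
Left offset = (2796 − 1453.75)/2 = 671.12 px; top offset = 0.
Bottom-left is one-third across and two-thirds down within the crop:
x = 671.12 + 1 × 1453.75/3 ≈ 1156; y = 0.00 + 2 × 1163.00/3 ≈ 775.

(1156, 775)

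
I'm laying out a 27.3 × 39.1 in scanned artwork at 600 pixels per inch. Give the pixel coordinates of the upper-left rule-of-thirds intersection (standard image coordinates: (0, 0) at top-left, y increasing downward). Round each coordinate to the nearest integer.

In pixels the canvas is 27.3 × 600 = 16380 wide and 39.1 × 600 = 23460 tall.
The upper-left point is one-third across and one-third down:
x = 1 × 16380/3 ≈ 5460; y = 1 × 23460/3 ≈ 7820.

x = 5460 px, y = 7820 px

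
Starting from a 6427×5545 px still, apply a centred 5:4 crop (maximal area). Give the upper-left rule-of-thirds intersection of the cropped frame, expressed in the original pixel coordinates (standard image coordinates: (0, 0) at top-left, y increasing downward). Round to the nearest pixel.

(2142, 1916)

6427/5545 < 5/4, so the 5:4 crop keeps the full width 6427 and trims height to 6427 × 4/5 = 5141.60 px.
Top offset = (5545 − 5141.60)/2 = 201.70 px; left offset = 0.
Upper-left is one-third across and one-third down within the crop:
x = 0.00 + 1 × 6427.00/3 ≈ 2142; y = 201.70 + 1 × 5141.60/3 ≈ 1916.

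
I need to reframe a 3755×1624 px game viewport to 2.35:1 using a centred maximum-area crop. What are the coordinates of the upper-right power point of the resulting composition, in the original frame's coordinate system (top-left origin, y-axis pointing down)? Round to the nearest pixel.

(2503, 546)

3755/1624 < 2.35/1, so the 2.35:1 crop keeps the full width 3755 and trims height to 3755 × 1/2.35 = 1597.87 px.
Top offset = (1624 − 1597.87)/2 = 13.06 px; left offset = 0.
Upper-right is two-thirds across and one-third down within the crop:
x = 0.00 + 2 × 3755.00/3 ≈ 2503; y = 13.06 + 1 × 1597.87/3 ≈ 546.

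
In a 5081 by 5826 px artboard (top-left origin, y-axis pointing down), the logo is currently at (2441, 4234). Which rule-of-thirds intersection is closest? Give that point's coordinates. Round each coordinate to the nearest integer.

(1694, 3884)

Third lines: x ∈ {1694, 3387}, y ∈ {1942, 3884}.
2441 is closer to x = 1694; 4234 is closer to y = 3884.
So the nearest intersection is the lower-left power point.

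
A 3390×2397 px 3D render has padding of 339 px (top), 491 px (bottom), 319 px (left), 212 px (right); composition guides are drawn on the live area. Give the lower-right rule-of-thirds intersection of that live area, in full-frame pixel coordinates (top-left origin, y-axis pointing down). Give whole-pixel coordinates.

(2225, 1384)

Content width = 3390 − 319 − 212 = 2859 px; content height = 2397 − 339 − 491 = 1567 px.
Lower-right is two-thirds across and two-thirds down within the live area.
x = 319 + 2 × 2859/3 = 319 + 1906.00 ≈ 2225
y = 339 + 2 × 1567/3 = 339 + 1044.67 ≈ 1384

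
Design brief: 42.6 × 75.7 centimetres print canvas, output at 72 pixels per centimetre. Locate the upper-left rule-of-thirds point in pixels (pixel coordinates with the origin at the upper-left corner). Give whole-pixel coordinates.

In pixels the canvas is 42.6 × 72 = 3067.2 wide and 75.7 × 72 = 5450.4 tall.
The upper-left point is one-third across and one-third down:
x = 1 × 3067.2/3 ≈ 1022; y = 1 × 5450.4/3 ≈ 1817.

(1022, 1817)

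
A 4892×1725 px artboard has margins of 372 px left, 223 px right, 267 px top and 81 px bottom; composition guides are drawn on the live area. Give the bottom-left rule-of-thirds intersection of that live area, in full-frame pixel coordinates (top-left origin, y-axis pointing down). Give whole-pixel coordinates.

Content width = 4892 − 372 − 223 = 4297 px; content height = 1725 − 267 − 81 = 1377 px.
Bottom-left is one-third across and two-thirds down within the live area.
x = 372 + 1 × 4297/3 = 372 + 1432.33 ≈ 1804
y = 267 + 2 × 1377/3 = 267 + 918.00 ≈ 1185

x = 1804 px, y = 1185 px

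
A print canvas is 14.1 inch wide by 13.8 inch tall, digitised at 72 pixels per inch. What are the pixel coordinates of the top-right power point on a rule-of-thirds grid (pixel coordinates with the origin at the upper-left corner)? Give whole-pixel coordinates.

In pixels the canvas is 14.1 × 72 = 1015.2 wide and 13.8 × 72 = 993.6 tall.
The top-right point is two-thirds across and one-third down:
x = 2 × 1015.2/3 ≈ 677; y = 1 × 993.6/3 ≈ 331.

(677, 331)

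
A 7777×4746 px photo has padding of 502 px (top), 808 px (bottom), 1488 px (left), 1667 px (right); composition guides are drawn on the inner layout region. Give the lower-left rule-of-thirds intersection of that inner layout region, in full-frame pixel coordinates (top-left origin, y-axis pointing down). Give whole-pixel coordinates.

Content width = 7777 − 1488 − 1667 = 4622 px; content height = 4746 − 502 − 808 = 3436 px.
Lower-left is one-third across and two-thirds down within the inner layout region.
x = 1488 + 1 × 4622/3 = 1488 + 1540.67 ≈ 3029
y = 502 + 2 × 3436/3 = 502 + 2290.67 ≈ 2793

x = 3029 px, y = 2793 px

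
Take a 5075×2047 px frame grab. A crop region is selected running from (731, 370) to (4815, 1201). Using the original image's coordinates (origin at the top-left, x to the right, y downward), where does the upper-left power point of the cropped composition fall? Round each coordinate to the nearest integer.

Crop width = 4815 − 731 = 4084 px; one third is 1361.33 px.
Crop height = 1201 − 370 = 831 px; one third is 277.00 px.
The upper-left point is one-third across and one-third down within the crop:
x = 731 + 1 × 1361.33 ≈ 2092; y = 370 + 1 × 277.00 ≈ 647.

x = 2092 px, y = 647 px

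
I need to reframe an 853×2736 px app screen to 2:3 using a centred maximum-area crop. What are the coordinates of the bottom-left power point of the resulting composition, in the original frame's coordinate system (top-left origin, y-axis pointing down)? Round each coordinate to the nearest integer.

853/2736 < 2/3, so the 2:3 crop keeps the full width 853 and trims height to 853 × 3/2 = 1279.50 px.
Top offset = (2736 − 1279.50)/2 = 728.25 px; left offset = 0.
Bottom-left is one-third across and two-thirds down within the crop:
x = 0.00 + 1 × 853.00/3 ≈ 284; y = 728.25 + 2 × 1279.50/3 ≈ 1581.

(284, 1581)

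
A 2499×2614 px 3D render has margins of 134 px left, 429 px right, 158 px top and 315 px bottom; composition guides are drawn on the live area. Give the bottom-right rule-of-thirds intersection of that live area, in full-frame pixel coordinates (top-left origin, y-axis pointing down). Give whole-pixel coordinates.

(1425, 1585)

Content width = 2499 − 134 − 429 = 1936 px; content height = 2614 − 158 − 315 = 2141 px.
Bottom-right is two-thirds across and two-thirds down within the live area.
x = 134 + 2 × 1936/3 = 134 + 1290.67 ≈ 1425
y = 158 + 2 × 2141/3 = 158 + 1427.33 ≈ 1585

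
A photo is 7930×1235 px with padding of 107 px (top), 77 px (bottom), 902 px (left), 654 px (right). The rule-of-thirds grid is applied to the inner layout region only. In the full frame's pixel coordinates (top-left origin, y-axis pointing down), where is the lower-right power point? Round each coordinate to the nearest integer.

Content width = 7930 − 902 − 654 = 6374 px; content height = 1235 − 107 − 77 = 1051 px.
Lower-right is two-thirds across and two-thirds down within the inner layout region.
x = 902 + 2 × 6374/3 = 902 + 4249.33 ≈ 5151
y = 107 + 2 × 1051/3 = 107 + 700.67 ≈ 808

(5151, 808)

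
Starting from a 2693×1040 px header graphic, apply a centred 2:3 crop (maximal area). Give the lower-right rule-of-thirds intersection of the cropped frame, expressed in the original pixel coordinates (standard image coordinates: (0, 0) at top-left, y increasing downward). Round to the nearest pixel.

x = 1462 px, y = 693 px

2693/1040 > 2/3, so the 2:3 crop keeps the full height 1040 and trims width to 1040 × 2/3 = 693.33 px.
Left offset = (2693 − 693.33)/2 = 999.83 px; top offset = 0.
Lower-right is two-thirds across and two-thirds down within the crop:
x = 999.83 + 2 × 693.33/3 ≈ 1462; y = 0.00 + 2 × 1040.00/3 ≈ 693.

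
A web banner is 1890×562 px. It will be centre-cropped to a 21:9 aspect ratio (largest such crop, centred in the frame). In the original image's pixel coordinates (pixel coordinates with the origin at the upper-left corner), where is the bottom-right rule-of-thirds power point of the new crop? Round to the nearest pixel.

x = 1164 px, y = 375 px

1890/562 > 21/9, so the 21:9 crop keeps the full height 562 and trims width to 562 × 21/9 = 1311.33 px.
Left offset = (1890 − 1311.33)/2 = 289.33 px; top offset = 0.
Bottom-right is two-thirds across and two-thirds down within the crop:
x = 289.33 + 2 × 1311.33/3 ≈ 1164; y = 0.00 + 2 × 562.00/3 ≈ 375.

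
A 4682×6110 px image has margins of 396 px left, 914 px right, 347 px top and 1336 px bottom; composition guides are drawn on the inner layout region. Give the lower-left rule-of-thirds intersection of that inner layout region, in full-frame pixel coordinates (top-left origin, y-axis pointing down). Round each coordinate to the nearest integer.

Content width = 4682 − 396 − 914 = 3372 px; content height = 6110 − 347 − 1336 = 4427 px.
Lower-left is one-third across and two-thirds down within the inner layout region.
x = 396 + 1 × 3372/3 = 396 + 1124.00 ≈ 1520
y = 347 + 2 × 4427/3 = 347 + 2951.33 ≈ 3298

x = 1520 px, y = 3298 px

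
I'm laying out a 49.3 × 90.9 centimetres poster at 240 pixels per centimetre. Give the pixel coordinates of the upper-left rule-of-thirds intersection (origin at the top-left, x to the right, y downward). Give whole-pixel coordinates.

x = 3944 px, y = 7272 px

In pixels the canvas is 49.3 × 240 = 11832 wide and 90.9 × 240 = 21816 tall.
The upper-left point is one-third across and one-third down:
x = 1 × 11832/3 ≈ 3944; y = 1 × 21816/3 ≈ 7272.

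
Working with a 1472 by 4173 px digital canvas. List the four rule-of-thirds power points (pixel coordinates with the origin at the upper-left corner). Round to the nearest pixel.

One third of 1472 is 490.67; one third of 4173 is 1391.
Vertical third lines at x = 491 and x = 981; horizontal third lines at y = 1391 and y = 2782.

(491, 1391), (981, 1391), (491, 2782), (981, 2782)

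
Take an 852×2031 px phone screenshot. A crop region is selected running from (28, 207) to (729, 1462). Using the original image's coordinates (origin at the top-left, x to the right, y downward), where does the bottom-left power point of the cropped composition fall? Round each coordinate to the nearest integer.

Crop width = 729 − 28 = 701 px; one third is 233.67 px.
Crop height = 1462 − 207 = 1255 px; one third is 418.33 px.
The bottom-left point is one-third across and two-thirds down within the crop:
x = 28 + 1 × 233.67 ≈ 262; y = 207 + 2 × 418.33 ≈ 1044.

(262, 1044)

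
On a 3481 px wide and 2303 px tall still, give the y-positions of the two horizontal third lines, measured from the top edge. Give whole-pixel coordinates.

y = 768 px and y = 1535 px

2303 / 3 = 767.67, so the horizontal lines sit at one and two thirds of 2303.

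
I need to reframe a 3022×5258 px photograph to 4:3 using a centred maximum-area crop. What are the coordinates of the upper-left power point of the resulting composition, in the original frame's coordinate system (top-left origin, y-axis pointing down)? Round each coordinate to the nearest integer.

(1007, 2251)

3022/5258 < 4/3, so the 4:3 crop keeps the full width 3022 and trims height to 3022 × 3/4 = 2266.50 px.
Top offset = (5258 − 2266.50)/2 = 1495.75 px; left offset = 0.
Upper-left is one-third across and one-third down within the crop:
x = 0.00 + 1 × 3022.00/3 ≈ 1007; y = 1495.75 + 1 × 2266.50/3 ≈ 2251.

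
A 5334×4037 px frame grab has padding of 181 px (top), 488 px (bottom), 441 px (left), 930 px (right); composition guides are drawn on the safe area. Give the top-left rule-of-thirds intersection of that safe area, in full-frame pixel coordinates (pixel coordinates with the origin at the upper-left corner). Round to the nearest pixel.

x = 1762 px, y = 1304 px

Content width = 5334 − 441 − 930 = 3963 px; content height = 4037 − 181 − 488 = 3368 px.
Top-left is one-third across and one-third down within the safe area.
x = 441 + 1 × 3963/3 = 441 + 1321.00 ≈ 1762
y = 181 + 1 × 3368/3 = 181 + 1122.67 ≈ 1304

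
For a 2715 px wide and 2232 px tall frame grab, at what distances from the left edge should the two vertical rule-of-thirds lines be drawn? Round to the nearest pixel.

x = 905 px and x = 1810 px

2715 / 3 = 905, so the vertical lines sit at one and two thirds of 2715.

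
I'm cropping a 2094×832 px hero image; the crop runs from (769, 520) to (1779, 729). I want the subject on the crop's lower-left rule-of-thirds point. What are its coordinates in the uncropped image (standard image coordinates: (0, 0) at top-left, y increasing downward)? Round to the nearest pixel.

(1106, 659)

Crop width = 1779 − 769 = 1010 px; one third is 336.67 px.
Crop height = 729 − 520 = 209 px; one third is 69.67 px.
The lower-left point is one-third across and two-thirds down within the crop:
x = 769 + 1 × 336.67 ≈ 1106; y = 520 + 2 × 69.67 ≈ 659.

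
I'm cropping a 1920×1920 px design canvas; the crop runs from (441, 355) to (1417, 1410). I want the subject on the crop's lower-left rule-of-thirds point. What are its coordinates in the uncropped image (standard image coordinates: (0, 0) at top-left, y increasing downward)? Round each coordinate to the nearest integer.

(766, 1058)

Crop width = 1417 − 441 = 976 px; one third is 325.33 px.
Crop height = 1410 − 355 = 1055 px; one third is 351.67 px.
The lower-left point is one-third across and two-thirds down within the crop:
x = 441 + 1 × 325.33 ≈ 766; y = 355 + 2 × 351.67 ≈ 1058.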